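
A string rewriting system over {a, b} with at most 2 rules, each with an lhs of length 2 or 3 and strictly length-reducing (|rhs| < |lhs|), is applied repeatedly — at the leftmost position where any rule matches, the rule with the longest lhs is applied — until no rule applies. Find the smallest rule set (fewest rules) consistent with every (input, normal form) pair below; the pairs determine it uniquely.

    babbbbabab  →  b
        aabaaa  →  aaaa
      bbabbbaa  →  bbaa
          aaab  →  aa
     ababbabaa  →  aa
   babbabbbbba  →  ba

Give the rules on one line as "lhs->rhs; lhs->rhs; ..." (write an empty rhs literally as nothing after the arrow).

ab->; abb->ab

  | babbbbabab => babbbabab => babbabab => bababab => babab => bab => b
  | aabaaa => aaaa
  | bbabbbaa => bbabbaa => bbabaa => bbaa
  | aaab => aa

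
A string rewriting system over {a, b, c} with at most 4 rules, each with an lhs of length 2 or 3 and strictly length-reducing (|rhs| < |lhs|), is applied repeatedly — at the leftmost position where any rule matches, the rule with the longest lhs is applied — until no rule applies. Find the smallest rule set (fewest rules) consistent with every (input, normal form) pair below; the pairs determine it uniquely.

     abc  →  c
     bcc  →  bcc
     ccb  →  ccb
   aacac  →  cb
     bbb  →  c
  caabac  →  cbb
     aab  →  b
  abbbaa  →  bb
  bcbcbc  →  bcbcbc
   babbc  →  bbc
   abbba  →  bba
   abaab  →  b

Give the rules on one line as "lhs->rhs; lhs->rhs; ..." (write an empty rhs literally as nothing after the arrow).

aa->; ab->; ac->b; bbb->c

  | abc => c
  | bcc
  | ccb
  | aacac => cac => cb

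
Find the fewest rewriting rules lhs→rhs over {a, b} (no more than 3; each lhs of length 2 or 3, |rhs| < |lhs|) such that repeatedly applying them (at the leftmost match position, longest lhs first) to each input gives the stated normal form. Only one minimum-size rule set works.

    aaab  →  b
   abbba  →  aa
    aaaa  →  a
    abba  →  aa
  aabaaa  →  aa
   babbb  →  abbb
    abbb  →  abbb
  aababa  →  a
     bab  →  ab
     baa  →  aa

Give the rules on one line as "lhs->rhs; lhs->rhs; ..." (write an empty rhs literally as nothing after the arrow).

  | aaab => b
  | abbba => abba => aba => aa
  | aaaa => a
  | abba => aba => aa

aaa->; ba->a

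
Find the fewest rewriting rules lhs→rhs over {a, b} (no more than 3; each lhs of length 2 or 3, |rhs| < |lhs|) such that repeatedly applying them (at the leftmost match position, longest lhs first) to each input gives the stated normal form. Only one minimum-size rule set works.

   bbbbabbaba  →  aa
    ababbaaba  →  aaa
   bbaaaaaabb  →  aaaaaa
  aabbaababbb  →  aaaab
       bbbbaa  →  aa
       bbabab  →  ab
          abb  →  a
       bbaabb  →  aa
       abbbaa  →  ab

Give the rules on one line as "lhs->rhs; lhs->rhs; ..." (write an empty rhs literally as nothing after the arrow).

ba->; baa->b; bb->

  | bbbbabbaba => bbabbaba => abbaba => aaba => aa
  | ababbaaba => abbaaba => aaaba => aaa
  | bbaaaaaabb => aaaaaabb => aaaaaa
  | aabbaababbb => aaaababbb => aaaabbb => aaaab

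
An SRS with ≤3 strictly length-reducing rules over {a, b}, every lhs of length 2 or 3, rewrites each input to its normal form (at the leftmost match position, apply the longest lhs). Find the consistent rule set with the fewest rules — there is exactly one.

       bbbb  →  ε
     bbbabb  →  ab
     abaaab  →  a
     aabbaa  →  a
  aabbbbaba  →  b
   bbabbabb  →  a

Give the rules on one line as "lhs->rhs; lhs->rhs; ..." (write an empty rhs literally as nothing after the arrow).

  | bbbb => abb => aa => ε
  | bbbabb => ababb => bbb => ab
  | abaaab => baab => bb => a
  | aabbaa => bbaa => aaa => a

aa->; aba->b; bb->a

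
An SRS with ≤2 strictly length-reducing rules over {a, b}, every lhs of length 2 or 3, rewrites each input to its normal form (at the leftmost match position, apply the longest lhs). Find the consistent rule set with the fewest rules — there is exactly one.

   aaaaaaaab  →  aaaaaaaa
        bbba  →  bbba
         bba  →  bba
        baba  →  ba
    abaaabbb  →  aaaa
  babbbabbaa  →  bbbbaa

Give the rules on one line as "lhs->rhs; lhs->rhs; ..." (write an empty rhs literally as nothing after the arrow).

ab->a; bab->b

  | aaaaaaaab => aaaaaaaa
  | bbba
  | bba
  | baba => ba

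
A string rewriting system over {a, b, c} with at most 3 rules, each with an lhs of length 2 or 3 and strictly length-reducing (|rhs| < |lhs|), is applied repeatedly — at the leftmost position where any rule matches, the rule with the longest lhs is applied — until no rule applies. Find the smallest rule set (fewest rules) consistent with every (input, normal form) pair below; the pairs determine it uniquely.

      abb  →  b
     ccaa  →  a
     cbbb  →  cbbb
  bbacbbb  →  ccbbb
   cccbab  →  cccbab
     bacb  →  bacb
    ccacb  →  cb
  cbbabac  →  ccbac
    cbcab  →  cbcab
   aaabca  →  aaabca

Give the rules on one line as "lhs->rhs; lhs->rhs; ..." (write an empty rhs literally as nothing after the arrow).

  | abb => b
  | ccaa => a
  | cbbb
  | bbacbbb => ccbbb

abb->b; bba->c; cca->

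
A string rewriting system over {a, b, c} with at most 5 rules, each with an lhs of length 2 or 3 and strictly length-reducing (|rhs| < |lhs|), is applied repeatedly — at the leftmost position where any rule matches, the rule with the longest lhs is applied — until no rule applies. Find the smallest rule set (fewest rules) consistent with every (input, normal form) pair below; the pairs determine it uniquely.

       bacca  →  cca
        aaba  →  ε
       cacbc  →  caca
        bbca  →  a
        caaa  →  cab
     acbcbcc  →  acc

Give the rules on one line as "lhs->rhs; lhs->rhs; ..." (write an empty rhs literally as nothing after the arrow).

aa->; aaa->ab; ba->; bc->a

  | bacca => cca
  | aaba => ba => ε
  | cacbc => caca
  | bbca => baa => a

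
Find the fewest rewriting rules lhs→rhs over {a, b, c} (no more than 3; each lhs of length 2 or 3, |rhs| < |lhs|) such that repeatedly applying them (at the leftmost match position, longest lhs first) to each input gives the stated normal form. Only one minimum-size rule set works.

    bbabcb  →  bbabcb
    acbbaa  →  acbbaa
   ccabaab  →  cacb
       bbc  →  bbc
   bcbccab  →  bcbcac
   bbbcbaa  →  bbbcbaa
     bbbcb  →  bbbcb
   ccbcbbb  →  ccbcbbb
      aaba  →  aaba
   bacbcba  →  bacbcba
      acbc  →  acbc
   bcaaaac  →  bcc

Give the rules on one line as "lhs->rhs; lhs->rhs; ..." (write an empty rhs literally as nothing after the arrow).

caa->c; cab->ac

  | bbabcb
  | acbbaa
  | ccabaab => cacaab => cacb
  | bbc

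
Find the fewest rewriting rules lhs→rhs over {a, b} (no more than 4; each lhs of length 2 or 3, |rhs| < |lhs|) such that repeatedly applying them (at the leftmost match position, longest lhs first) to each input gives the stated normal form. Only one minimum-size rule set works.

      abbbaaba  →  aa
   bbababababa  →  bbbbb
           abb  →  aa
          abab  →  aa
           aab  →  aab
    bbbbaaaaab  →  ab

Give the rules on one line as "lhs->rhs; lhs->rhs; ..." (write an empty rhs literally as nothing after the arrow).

aaa->aa; abb->aa; ba->; bab->bb

  | abbbaaba => aabaaba => aaaba => aaba => aa
  | bbababababa => bbbabababa => bbbbababa => bbbbbaba => bbbbbba => bbbbb
  | abb => aa
  | abab => abb => aa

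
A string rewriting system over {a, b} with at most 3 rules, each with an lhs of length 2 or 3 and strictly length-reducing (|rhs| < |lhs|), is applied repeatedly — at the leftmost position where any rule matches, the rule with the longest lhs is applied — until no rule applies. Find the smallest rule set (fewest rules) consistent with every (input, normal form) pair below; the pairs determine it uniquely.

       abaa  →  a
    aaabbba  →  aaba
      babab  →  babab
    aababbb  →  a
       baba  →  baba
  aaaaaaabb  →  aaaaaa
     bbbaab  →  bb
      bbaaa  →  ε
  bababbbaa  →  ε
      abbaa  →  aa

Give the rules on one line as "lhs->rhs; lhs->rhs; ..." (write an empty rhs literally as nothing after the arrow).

abb->; baa->; bba->b

  | abaa => a
  | aaabbba => aaba
  | babab
  | aababbb => aabb => a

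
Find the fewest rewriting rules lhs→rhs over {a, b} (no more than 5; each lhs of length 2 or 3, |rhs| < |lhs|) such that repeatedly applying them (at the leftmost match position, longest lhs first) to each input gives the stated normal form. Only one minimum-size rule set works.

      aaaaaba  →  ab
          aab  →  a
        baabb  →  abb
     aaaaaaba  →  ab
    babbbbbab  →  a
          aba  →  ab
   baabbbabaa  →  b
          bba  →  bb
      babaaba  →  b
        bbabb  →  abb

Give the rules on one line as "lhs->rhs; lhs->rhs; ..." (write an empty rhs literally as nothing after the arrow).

aa->b; aab->a; ba->b; bab->ab

  | aaaaaba => baaaba => baaba => baba => aba => ab
  | aab => a
  | baabb => babb => abb
  | aaaaaaba => baaaaba => baaaba => baaba => baba => aba => ab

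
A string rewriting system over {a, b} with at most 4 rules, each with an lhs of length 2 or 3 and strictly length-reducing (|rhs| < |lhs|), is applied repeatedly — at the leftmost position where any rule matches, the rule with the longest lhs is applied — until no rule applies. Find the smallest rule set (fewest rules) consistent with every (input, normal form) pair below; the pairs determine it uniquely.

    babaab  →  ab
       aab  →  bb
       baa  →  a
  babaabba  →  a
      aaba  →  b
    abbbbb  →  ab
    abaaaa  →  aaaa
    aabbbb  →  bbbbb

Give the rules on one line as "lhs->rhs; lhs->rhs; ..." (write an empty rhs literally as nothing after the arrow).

aab->bb; abb->ab; ba->

  | babaab => baab => ab
  | aab => bb
  | baa => a
  | babaabba => baabba => abba => aba => a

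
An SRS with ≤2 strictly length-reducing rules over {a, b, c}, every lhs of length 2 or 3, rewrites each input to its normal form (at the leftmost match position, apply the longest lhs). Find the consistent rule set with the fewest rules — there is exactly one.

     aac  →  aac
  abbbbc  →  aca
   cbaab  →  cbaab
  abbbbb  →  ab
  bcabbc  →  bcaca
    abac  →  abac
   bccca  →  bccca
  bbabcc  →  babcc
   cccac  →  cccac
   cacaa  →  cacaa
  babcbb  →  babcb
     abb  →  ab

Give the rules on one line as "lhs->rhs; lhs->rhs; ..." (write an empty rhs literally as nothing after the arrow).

bb->b; bbc->ca

  | aac
  | abbbbc => abbbc => abbc => aca
  | cbaab
  | abbbbb => abbbb => abbb => abb => ab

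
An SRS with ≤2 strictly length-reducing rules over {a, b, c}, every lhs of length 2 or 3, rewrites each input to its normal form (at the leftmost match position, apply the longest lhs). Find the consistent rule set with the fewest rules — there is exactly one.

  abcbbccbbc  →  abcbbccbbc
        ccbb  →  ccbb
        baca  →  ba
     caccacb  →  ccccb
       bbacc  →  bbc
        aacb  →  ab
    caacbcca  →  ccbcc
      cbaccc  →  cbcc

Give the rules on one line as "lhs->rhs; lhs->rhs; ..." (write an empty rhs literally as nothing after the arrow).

ac->; ca->c

  | abcbbccbbc
  | ccbb
  | baca => ba
  | caccacb => cccacb => ccccb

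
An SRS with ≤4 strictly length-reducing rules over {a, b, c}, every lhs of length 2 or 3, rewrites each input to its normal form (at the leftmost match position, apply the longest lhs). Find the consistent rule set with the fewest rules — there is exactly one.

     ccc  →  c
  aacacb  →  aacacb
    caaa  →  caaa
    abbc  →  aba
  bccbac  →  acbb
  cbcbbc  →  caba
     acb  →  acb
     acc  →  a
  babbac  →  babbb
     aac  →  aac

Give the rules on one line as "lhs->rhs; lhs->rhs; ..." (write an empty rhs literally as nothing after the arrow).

bac->bb; bc->a; cc->

  | ccc => c
  | aacacb
  | caaa
  | abbc => aba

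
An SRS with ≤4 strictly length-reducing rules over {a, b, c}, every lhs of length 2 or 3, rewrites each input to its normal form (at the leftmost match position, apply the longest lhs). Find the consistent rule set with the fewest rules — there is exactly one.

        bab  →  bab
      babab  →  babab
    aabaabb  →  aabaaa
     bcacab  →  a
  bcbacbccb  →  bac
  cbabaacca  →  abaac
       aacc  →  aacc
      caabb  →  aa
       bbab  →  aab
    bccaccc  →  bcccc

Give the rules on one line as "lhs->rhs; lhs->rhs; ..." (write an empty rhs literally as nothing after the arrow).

  | bab
  | babab
  | aabaabb => aabaaa
  | bcacab => bcab => bb => a

bb->a; ca->; cb->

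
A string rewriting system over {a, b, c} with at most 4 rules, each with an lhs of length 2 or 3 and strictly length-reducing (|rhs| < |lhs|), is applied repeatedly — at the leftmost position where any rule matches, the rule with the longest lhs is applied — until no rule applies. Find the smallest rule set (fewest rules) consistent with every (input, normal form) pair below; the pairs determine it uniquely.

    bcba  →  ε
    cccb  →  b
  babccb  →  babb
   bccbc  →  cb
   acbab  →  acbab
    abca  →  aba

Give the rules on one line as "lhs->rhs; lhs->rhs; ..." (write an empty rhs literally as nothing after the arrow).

  | bcba => bba => ε
  | cccb => b
  | babccb => babcb => babb
  | bccbc => bcbc => bbc => cb

bba->; bbc->cb; bc->b; ccc->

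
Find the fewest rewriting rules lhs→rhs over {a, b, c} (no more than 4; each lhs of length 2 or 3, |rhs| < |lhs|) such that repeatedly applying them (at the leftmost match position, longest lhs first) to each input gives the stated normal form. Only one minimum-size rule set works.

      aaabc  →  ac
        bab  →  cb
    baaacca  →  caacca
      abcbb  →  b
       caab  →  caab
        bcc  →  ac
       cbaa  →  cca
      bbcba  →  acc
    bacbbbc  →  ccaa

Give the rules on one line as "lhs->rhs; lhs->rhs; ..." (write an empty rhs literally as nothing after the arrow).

aaa->b; ba->c; bb->a; bc->a

  | aaabc => bbc => ac
  | bab => cb
  | baaacca => caacca
  | abcbb => aabb => aaa => b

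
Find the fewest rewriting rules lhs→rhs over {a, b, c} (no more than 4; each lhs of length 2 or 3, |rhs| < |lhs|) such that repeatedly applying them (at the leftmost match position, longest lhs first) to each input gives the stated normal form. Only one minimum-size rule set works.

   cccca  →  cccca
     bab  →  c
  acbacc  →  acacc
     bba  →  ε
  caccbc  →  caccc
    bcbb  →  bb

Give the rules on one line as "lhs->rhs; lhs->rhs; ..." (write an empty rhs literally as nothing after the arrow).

ba->c; bc->; cb->c

  | cccca
  | bab => cb => c
  | acbacc => acacc
  | bba => bc => ε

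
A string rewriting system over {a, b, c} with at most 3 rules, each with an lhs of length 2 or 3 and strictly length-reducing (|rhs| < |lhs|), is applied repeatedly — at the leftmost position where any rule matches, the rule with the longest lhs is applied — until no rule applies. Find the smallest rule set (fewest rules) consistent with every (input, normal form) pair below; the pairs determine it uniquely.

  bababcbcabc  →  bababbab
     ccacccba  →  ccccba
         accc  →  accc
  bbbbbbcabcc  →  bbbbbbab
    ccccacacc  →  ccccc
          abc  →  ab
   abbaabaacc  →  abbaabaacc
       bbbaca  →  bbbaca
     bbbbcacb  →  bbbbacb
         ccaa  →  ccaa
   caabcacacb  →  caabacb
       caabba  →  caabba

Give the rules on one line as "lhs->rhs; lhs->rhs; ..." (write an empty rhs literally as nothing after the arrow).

bc->b; cac->c

  | bababcbcabc => bababbcabc => bababbabc => bababbab
  | ccacccba => ccccba
  | accc
  | bbbbbbcabcc => bbbbbbabcc => bbbbbbabc => bbbbbbab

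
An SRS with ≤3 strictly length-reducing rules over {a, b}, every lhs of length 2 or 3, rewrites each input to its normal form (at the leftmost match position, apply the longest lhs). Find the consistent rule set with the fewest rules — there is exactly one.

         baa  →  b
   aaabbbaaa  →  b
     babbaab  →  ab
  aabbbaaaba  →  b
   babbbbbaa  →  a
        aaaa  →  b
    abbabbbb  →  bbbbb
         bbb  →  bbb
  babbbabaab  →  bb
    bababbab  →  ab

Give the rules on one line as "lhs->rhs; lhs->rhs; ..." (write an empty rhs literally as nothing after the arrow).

  | baa => aa => b
  | aaabbbaaa => babbbaaa => abbbaaa => abbaaa => abaaa => aaaa => baa => aa => b
  | babbaab => abbaab => abaab => aaab => bab => ab
  | aabbbaaaba => bbbbaaaba => bbbaaaba => bbaaaba => baaaba => aaaba => baba => aba => aa => b

aa->b; ba->a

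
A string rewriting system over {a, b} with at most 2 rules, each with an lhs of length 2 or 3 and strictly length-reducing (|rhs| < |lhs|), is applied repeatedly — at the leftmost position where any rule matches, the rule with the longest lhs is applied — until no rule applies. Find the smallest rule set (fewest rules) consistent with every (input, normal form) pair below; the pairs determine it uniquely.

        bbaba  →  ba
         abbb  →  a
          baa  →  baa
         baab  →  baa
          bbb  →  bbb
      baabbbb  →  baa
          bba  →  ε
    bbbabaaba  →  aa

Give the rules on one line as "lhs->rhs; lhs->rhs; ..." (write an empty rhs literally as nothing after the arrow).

ab->a; bba->

  | bbaba => ba
  | abbb => abb => ab => a
  | baa
  | baab => baa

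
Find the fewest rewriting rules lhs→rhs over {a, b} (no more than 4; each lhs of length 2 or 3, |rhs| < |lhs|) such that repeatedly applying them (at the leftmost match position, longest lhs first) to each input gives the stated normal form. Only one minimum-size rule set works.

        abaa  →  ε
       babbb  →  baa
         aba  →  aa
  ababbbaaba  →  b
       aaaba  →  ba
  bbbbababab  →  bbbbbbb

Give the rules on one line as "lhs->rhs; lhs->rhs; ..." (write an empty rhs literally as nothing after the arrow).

aaa->; ab->a; abb->aa; bba->bb

  | abaa => aaa => ε
  | babbb => baab => baa
  | aba => aa
  | ababbbaaba => aabbbaaba => aaabaaba => baaba => baaa => b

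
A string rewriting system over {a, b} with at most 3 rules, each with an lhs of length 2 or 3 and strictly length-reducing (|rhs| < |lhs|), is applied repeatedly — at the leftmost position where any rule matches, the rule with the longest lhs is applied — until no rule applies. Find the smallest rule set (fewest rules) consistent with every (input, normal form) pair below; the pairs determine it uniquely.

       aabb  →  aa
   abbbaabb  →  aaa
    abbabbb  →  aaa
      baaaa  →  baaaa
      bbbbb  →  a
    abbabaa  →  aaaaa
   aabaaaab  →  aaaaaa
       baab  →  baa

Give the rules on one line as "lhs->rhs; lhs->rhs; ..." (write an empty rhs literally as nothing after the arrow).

aab->aa; bb->a; bbb->

  | aabb => aab => aa
  | abbbaabb => aaabb => aaab => aaa
  | abbabbb => aaabbb => aaabb => aaab => aaa
  | baaaa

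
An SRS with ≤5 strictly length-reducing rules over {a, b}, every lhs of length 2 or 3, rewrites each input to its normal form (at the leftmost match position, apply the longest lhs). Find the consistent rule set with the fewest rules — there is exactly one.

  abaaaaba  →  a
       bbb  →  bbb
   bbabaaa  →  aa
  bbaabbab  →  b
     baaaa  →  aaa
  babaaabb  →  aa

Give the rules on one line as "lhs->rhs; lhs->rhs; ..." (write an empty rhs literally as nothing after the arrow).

ab->b; abb->a; ba->a; baa->a

  | abaaaaba => baaaaba => aaaba => aaba => aba => ba => a
  | bbb
  | bbabaaa => babaaa => abaaa => baaa => aa
  | bbaabbab => babbab => abbab => aab => ab => b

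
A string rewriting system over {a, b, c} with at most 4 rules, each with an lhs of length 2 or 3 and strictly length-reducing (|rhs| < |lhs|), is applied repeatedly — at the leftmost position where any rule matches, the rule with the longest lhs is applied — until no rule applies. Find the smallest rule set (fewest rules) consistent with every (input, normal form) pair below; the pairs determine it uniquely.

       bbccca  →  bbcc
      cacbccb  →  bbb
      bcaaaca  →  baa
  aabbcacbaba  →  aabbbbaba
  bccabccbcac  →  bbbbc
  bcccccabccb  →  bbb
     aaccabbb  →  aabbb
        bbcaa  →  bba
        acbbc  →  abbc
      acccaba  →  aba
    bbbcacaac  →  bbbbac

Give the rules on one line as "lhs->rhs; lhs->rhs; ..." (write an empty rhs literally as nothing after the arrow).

  | bbccca => bbcc
  | cacbccb => bcbccb => bbccb => bbcb => bbb
  | bcaaaca => baaca => baa
  | aabbcacbaba => aabbbcbaba => aabbbbaba

ca->; cac->bc; cb->b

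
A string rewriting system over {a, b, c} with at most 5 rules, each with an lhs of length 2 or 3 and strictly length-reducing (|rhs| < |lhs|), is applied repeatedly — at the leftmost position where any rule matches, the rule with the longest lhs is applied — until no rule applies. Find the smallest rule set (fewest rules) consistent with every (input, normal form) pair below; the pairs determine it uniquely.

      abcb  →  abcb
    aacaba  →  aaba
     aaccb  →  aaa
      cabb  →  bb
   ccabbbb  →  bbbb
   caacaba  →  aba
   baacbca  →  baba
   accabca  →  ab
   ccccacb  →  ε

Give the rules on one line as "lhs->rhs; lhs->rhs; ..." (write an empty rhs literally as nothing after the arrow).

acb->ba; ca->; cca->; ccb->a

  | abcb
  | aacaba => aaba
  | aaccb => aaa
  | cabb => bb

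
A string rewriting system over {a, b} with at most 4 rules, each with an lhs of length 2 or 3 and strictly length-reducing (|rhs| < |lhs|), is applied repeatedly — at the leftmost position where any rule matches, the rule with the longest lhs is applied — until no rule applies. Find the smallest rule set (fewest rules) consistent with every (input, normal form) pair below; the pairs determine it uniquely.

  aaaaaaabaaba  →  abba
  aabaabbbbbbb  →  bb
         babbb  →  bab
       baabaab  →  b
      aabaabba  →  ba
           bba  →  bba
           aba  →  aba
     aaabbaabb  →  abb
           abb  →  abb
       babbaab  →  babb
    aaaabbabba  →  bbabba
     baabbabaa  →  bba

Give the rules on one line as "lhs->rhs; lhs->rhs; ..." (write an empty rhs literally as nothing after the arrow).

aab->bb; baa->; bbb->b

  | aaaaaaabaaba => aaaaabbaaba => aaabbbaaba => abbbbaaba => abbaaba => abba
  | aabaabbbbbbb => bbaabbbbbbb => bbbbbbbb => bbbbbb => bbbb => bb
  | babbb => bab
  | baabaab => baab => b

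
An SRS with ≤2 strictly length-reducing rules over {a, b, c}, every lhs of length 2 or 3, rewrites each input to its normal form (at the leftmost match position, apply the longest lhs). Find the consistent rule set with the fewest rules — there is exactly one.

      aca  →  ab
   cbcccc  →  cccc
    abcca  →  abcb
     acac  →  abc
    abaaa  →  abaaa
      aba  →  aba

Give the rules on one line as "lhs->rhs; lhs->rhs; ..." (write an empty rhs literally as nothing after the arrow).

ca->b; cbc->c

  | aca => ab
  | cbcccc => cccc
  | abcca => abcb
  | acac => abc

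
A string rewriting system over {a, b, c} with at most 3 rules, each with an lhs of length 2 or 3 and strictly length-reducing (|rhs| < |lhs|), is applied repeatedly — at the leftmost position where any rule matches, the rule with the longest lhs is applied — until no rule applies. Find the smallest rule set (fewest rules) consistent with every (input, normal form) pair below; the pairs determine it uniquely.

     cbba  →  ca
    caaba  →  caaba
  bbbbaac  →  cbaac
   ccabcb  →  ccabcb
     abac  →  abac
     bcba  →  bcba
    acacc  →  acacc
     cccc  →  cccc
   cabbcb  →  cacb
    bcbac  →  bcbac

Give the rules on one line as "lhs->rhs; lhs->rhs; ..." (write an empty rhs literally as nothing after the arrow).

  | cbba => ca
  | caaba
  | bbbbaac => cbaac
  | ccabcb

bb->; bbb->c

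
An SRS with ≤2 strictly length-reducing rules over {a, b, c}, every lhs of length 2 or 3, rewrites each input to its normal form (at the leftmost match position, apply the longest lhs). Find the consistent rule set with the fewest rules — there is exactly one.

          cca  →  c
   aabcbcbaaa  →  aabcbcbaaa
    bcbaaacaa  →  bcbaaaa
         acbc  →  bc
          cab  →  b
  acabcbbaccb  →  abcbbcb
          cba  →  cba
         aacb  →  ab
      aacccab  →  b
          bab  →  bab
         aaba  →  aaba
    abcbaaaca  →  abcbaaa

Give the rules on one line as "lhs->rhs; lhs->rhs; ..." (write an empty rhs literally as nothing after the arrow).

  | cca => c
  | aabcbcbaaa
  | bcbaaacaa => bcbaaaa
  | acbc => bc

ac->; ca->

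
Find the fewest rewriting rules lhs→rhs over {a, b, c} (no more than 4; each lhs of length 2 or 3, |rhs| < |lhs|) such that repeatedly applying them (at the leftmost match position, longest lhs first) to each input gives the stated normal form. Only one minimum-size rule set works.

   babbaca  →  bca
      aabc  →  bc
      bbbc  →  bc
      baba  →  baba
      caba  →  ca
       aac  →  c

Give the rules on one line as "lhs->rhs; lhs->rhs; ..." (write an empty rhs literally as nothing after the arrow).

aa->; bb->; cab->c

  | babbaca => baaca => bca
  | aabc => bc
  | bbbc => bc
  | baba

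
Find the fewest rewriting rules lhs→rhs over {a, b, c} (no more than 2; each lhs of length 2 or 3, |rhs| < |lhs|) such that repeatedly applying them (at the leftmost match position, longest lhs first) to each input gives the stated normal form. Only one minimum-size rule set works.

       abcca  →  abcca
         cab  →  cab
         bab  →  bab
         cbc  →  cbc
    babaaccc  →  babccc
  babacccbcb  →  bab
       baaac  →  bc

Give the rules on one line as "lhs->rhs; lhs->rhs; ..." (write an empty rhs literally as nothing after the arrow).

  | abcca
  | cab
  | bab
  | cbc

ac->c; ccb->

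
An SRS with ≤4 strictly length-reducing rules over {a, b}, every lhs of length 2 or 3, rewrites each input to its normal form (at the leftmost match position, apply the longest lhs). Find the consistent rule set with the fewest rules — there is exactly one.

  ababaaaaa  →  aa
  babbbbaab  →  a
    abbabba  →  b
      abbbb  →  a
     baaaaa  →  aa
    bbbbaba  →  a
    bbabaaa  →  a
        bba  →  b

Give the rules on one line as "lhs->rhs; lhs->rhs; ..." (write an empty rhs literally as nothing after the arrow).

  | ababaaaaa => abaaaaa => aaaaa => aaaa => aaa => aa
  | babbbbaab => bbbbaab => abaab => aab => a
  | abbabba => babba => bba => b
  | abbbb => bbb => a

aaa->aa; ab->; ba->; bbb->a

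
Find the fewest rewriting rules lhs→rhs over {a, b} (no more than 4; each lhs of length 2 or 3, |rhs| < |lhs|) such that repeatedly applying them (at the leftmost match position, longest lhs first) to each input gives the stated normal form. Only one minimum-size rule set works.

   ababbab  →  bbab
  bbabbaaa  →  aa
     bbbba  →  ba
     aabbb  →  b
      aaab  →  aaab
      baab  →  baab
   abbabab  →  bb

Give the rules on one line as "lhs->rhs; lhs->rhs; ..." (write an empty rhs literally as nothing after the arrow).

aba->; abb->b; bbb->ab

  | ababbab => bbab
  | bbabbaaa => bbbaaa => abaaa => aa
  | bbbba => abba => ba
  | aabbb => abb => b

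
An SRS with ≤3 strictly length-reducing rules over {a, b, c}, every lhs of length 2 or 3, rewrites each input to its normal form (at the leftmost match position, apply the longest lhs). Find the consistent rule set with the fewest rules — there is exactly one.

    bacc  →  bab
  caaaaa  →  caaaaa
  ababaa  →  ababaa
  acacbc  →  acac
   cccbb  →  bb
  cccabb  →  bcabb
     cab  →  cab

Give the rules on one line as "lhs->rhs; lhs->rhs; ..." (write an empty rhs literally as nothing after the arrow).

cb->; cc->b

  | bacc => bab
  | caaaaa
  | ababaa
  | acacbc => acac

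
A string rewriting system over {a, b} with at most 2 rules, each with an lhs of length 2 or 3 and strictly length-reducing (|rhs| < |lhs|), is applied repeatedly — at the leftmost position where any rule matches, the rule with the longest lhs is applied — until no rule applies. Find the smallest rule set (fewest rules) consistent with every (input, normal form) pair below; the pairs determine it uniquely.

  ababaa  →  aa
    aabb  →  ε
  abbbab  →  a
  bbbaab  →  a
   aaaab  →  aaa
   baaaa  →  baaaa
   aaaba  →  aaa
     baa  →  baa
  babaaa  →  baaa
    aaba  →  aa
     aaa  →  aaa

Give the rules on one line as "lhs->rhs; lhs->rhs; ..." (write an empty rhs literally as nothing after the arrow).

ab->; bb->a

  | ababaa => abaa => aa
  | aabb => ab => ε
  | abbbab => bbab => aab => a
  | bbbaab => abaab => aab => a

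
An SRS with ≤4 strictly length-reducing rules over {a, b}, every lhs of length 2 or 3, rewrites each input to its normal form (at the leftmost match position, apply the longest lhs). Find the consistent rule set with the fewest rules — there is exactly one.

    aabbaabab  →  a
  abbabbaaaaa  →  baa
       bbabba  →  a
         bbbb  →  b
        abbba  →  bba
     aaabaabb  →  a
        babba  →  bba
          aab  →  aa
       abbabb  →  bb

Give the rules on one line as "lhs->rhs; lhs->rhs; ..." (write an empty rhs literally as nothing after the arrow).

aaa->bb; ab->a; abb->b; bbb->

  | aabbaabab => abaabab => aaabab => bbbab => ab => a
  | abbabbaaaaa => babbaaaaa => bbaaaaa => bbbbaa => baa
  | bbabba => bbba => a
  | bbbb => b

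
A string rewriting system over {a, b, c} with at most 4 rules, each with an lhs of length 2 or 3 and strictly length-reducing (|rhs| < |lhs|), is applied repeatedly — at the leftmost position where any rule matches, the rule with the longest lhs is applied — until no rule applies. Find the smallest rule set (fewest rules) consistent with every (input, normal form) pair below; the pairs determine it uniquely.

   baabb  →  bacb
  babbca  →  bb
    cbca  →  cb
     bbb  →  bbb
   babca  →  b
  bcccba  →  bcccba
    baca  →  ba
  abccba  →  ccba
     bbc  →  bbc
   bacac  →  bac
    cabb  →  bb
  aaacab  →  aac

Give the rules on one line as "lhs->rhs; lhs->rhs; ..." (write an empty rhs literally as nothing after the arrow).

aab->ac; ab->; ca->

  | baabb => bacb
  | babbca => bbca => bb
  | cbca => cb
  | bbb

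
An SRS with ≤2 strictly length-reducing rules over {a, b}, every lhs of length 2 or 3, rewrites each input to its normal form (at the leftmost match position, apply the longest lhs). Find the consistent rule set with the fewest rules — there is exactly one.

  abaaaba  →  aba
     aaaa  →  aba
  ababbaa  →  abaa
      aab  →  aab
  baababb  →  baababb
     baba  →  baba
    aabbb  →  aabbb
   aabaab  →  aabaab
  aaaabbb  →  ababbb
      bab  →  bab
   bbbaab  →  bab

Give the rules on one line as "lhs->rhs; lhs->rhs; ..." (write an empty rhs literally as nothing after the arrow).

  | abaaaba => ababba => aba
  | aaaa => aba
  | ababbaa => abaa
  | aab

aaa->ab; bba->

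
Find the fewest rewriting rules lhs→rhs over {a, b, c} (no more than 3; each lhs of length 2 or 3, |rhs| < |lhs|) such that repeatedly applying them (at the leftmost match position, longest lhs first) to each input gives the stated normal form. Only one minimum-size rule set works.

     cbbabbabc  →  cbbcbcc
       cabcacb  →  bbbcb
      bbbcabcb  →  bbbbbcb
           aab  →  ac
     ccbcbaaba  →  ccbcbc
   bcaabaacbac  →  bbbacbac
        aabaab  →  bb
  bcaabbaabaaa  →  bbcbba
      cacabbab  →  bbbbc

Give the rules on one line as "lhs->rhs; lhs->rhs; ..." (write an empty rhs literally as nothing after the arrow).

  | cbbabbabc => cbbcbabc => cbbcbcc
  | cabcacb => bbcacb => bbbcb
  | bbbcabcb => bbbbbcb
  | aab => ac

ab->c; ca->b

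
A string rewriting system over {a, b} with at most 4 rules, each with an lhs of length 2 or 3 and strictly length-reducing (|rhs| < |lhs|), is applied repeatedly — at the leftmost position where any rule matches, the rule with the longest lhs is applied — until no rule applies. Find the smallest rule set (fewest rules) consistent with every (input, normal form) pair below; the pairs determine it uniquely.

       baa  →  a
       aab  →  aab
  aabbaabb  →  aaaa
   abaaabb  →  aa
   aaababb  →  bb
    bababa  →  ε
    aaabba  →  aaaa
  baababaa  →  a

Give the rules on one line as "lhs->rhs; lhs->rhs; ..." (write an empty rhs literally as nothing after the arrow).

aba->ba; abb->a; ba->

  | baa => a
  | aab
  | aabbaabb => aaaabb => aaaa
  | abaaabb => baaabb => aabb => aa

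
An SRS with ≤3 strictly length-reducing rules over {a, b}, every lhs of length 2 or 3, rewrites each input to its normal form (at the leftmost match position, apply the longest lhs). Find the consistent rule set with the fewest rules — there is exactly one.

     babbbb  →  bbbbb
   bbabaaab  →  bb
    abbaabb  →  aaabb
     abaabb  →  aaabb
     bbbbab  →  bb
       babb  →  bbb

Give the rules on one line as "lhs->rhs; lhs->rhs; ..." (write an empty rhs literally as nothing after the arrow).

  | babbbb => bbbbb
  | bbabaaab => babaaab => bbaaab => baaab => baab => bab => bb
  | abbaabb => abaabb => aaabb
  | abaabb => aaabb

aba->aa; ba->b; bba->ba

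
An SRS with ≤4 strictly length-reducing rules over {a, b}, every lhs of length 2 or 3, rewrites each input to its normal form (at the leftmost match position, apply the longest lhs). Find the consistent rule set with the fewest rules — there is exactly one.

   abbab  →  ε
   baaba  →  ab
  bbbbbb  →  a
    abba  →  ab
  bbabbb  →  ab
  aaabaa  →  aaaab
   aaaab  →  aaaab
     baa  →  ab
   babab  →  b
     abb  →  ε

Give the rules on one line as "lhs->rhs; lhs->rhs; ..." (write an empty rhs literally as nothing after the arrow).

abb->ba; ba->; baa->ab; bb->a

  | abbab => baab => abb => ba => ε
  | baaba => abba => baa => ab
  | bbbbbb => abbbb => babb => bb => a
  | abba => baa => ab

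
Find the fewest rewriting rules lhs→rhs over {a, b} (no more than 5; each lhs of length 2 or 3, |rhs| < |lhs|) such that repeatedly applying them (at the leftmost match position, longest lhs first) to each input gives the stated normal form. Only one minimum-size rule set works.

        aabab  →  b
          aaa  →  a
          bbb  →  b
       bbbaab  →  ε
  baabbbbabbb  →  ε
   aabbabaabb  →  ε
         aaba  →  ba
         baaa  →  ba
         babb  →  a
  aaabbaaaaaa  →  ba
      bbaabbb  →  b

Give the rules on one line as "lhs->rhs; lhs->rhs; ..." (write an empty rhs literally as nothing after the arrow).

  | aabab => bab => b
  | aaa => a
  | bbb => b
  | bbbaab => baab => bb => ε

aa->; ab->; abb->ba; bb->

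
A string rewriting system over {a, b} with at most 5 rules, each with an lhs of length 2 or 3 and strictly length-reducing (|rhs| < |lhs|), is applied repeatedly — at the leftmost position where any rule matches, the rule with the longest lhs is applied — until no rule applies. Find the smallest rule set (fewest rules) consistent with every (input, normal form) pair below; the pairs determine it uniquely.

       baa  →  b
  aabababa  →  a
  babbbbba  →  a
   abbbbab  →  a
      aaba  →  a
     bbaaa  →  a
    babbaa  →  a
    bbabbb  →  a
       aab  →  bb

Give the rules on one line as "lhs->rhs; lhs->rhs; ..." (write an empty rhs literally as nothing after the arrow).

  | baa => aa => b
  | aabababa => bbababa => bababa => ababa => abba => aba => ab => a
  | babbbbba => abbbbba => abbbba => abbba => abba => aba => ab => a
  | abbbbab => abbbab => abbab => abab => abb => ab => a

aa->b; ab->a; aba->ab; ba->a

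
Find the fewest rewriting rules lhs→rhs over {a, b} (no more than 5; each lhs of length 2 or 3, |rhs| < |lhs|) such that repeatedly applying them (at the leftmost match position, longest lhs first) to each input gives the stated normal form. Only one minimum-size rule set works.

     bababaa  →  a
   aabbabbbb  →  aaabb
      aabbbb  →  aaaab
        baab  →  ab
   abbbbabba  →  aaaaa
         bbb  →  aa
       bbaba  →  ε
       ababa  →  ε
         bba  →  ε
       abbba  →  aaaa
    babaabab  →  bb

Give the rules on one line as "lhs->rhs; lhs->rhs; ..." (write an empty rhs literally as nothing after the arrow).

aba->b; ba->; bba->ba; bbb->aa

  | bababaa => babaa => baa => a
  | aabbabbbb => aababbbb => abbbbb => aaabb
  | aabbbb => aaaab
  | baab => ab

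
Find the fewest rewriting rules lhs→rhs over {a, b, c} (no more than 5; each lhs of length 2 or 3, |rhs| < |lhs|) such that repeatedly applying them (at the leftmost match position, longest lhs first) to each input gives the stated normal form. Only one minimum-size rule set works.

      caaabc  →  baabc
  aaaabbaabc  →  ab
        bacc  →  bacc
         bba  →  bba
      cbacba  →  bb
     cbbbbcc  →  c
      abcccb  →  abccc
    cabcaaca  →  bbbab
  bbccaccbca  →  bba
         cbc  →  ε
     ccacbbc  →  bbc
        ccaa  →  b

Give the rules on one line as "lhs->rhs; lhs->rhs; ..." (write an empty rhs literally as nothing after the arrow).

  | caaabc => baabc
  | aaaabbaabc => aaabcaabc => aaabbabc => aabcabc => aabbbc => abcbc => ab
  | bacc
  | bba

abb->bc; ca->b; cb->c; cbc->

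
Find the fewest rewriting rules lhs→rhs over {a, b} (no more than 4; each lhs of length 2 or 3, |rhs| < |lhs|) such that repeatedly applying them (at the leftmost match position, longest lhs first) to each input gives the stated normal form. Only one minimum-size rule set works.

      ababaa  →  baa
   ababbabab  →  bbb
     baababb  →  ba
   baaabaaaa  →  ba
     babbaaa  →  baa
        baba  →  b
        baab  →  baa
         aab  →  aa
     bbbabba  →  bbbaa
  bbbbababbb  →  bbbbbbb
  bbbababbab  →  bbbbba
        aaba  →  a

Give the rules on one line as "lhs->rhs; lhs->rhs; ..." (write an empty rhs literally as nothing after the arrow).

  | ababaa => baa
  | ababbabab => bbabab => bbb
  | baababb => babb => ba
  | baaabaaaa => babaaaa => baaa => ba

aaa->a; ab->a; aba->; abb->a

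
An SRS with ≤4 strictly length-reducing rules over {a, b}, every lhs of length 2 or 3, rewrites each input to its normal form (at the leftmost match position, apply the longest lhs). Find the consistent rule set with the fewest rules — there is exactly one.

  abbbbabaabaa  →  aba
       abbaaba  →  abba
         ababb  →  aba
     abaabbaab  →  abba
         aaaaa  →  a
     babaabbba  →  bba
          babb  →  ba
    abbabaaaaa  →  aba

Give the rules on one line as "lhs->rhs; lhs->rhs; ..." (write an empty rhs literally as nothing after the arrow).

  | abbbbabaabaa => abababaabaa => abbabaabaa => abbbaabaa => abaaabaa => abaabaa => abaaa => abaa => aba
  | abbaaba => abbaa => abba
  | ababb => abbb => aba
  | abaabbaab => ababaab => abbaab => abba

aa->a; aab->a; bab->bb; bbb->ba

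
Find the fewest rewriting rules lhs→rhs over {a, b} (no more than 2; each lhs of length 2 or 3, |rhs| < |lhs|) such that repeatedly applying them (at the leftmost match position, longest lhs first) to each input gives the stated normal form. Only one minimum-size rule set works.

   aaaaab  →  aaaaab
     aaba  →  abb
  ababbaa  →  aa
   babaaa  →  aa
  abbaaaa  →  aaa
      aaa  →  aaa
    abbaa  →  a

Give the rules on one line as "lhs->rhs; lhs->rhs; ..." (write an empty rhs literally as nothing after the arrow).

aba->bb; ba->a

  | aaaaab
  | aaba => abb
  | ababbaa => bbbbaa => bbbaa => bbaa => baa => aa
  | babaaa => abaaa => bbaa => baa => aa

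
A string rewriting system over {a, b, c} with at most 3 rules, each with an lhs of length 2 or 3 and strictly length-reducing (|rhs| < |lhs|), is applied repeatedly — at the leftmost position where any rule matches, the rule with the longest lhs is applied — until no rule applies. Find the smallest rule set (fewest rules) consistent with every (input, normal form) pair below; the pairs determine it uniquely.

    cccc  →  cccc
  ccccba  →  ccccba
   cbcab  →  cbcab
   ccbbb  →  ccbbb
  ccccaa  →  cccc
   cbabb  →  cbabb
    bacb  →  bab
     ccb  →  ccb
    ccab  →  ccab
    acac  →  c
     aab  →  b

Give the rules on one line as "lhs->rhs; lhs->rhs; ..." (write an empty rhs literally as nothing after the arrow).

aa->; ac->a

  | cccc
  | ccccba
  | cbcab
  | ccbbb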